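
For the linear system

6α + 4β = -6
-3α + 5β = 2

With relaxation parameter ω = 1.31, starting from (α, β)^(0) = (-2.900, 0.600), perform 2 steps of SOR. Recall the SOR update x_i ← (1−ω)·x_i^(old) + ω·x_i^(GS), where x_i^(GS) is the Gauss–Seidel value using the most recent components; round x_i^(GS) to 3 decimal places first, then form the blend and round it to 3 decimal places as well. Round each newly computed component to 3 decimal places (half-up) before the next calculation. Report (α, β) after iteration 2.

Iteration 1:
  α: GS value = (-6 - (4)·0.600) / (6) = -1.400;  α ← (1−ω)·-2.900 + ω·-1.400 = -0.935
  β: GS value = (2 - (-3)·-0.935) / (5) = -0.161;  β ← (1−ω)·0.600 + ω·-0.161 = -0.397
Iteration 2:
  α: GS value = (-6 - (4)·-0.397) / (6) = -0.735;  α ← (1−ω)·-0.935 + ω·-0.735 = -0.673
  β: GS value = (2 - (-3)·-0.673) / (5) = -0.004;  β ← (1−ω)·-0.397 + ω·-0.004 = 0.118

(-0.673, 0.118)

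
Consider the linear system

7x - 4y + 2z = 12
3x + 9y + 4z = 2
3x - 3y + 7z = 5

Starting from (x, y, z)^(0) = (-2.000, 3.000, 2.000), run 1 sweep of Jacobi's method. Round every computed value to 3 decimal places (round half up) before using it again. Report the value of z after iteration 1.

Iteration 1:
  x = (12 - (-4)·3.000 - (2)·2.000) / (7) = 2.857
  y = (2 - (3)·-2.000 - (4)·2.000) / (9) = 0.000
  z = (5 - (3)·-2.000 - (-3)·3.000) / (7) = 2.857

2.857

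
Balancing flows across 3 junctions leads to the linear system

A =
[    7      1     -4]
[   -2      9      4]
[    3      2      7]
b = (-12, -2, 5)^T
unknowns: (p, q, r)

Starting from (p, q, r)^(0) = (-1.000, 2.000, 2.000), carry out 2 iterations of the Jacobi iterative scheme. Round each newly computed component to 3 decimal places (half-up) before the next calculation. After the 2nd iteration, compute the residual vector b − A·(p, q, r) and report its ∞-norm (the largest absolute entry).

Iteration 1:
  p = (-12 - (1)·2.000 - (-4)·2.000) / (7) = -0.857
  q = (-2 - (-2)·-1.000 - (4)·2.000) / (9) = -1.333
  r = (5 - (3)·-1.000 - (2)·2.000) / (7) = 0.571
Iteration 2:
  p = (-12 - (1)·-1.333 - (-4)·0.571) / (7) = -1.198
  q = (-2 - (-2)·-0.857 - (4)·0.571) / (9) = -0.666
  r = (5 - (3)·-0.857 - (2)·-1.333) / (7) = 1.462
Residual b − A·x = (2.900, -4.250, -0.308); ∞-norm = 4.250

4.250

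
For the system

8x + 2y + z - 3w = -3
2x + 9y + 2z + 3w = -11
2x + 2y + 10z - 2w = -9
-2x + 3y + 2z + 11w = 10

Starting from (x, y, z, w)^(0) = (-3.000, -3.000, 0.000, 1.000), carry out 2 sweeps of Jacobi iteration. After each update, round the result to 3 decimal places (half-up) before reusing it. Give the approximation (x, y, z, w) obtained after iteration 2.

Iteration 1:
  x = (-3 - (2)·-3.000 - (1)·0.000 - (-3)·1.000) / (8) = 0.750
  y = (-11 - (2)·-3.000 - (2)·0.000 - (3)·1.000) / (9) = -0.889
  z = (-9 - (2)·-3.000 - (2)·-3.000 - (-2)·1.000) / (10) = 0.500
  w = (10 - (-2)·-3.000 - (3)·-3.000 - (2)·0.000) / (11) = 1.182
Iteration 2:
  x = (-3 - (2)·-0.889 - (1)·0.500 - (-3)·1.182) / (8) = 0.228
  y = (-11 - (2)·0.750 - (2)·0.500 - (3)·1.182) / (9) = -1.894
  z = (-9 - (2)·0.750 - (2)·-0.889 - (-2)·1.182) / (10) = -0.636
  w = (10 - (-2)·0.750 - (3)·-0.889 - (2)·0.500) / (11) = 1.197

(0.228, -1.894, -0.636, 1.197)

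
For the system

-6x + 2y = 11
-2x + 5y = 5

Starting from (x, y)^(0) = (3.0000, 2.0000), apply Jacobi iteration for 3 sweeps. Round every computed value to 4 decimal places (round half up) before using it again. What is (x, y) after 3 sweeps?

(-1.6556, 0.5600)

Iteration 1:
  x = (11 - (2)·2.0000) / (-6) = -1.1667
  y = (5 - (-2)·3.0000) / (5) = 2.2000
Iteration 2:
  x = (11 - (2)·2.2000) / (-6) = -1.1000
  y = (5 - (-2)·-1.1667) / (5) = 0.5333
Iteration 3:
  x = (11 - (2)·0.5333) / (-6) = -1.6556
  y = (5 - (-2)·-1.1000) / (5) = 0.5600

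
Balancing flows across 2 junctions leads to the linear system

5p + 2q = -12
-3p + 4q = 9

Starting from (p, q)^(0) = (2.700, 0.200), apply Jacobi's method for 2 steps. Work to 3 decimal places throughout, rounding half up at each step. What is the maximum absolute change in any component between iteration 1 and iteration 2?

Iteration 1:
  p = (-12 - (2)·0.200) / (5) = -2.480
  q = (9 - (-3)·2.700) / (4) = 4.275
Iteration 2:
  p = (-12 - (2)·4.275) / (5) = -4.110
  q = (9 - (-3)·-2.480) / (4) = 0.390
Change: (-1.630, -3.885) → max |·| = 3.885

3.885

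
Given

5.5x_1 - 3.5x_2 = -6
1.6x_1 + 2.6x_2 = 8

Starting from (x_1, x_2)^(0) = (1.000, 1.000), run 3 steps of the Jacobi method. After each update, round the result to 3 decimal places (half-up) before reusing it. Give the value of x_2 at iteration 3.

Iteration 1:
  x_1 = (-6 - (-3.5)·1.000) / (5.5) = -0.455
  x_2 = (8 - (1.6)·1.000) / (2.6) = 2.462
Iteration 2:
  x_1 = (-6 - (-3.5)·2.462) / (5.5) = 0.476
  x_2 = (8 - (1.6)·-0.455) / (2.6) = 3.357
Iteration 3:
  x_1 = (-6 - (-3.5)·3.357) / (5.5) = 1.045
  x_2 = (8 - (1.6)·0.476) / (2.6) = 2.784

2.784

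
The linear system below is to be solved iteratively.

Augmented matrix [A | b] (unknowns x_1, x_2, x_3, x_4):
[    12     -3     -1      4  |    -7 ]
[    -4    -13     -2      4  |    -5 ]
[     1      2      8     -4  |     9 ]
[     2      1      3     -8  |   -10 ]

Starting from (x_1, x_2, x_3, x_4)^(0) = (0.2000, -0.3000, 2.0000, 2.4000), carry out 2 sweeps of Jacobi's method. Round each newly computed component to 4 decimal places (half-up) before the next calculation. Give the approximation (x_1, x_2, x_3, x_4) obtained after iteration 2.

Iteration 1:
  x_1 = (-7 - (-3)·-0.3000 - (-1)·2.0000 - (4)·2.4000) / (12) = -1.2917
  x_2 = (-5 - (-4)·0.2000 - (-2)·2.0000 - (4)·2.4000) / (-13) = 0.7538
  x_3 = (9 - (1)·0.2000 - (2)·-0.3000 - (-4)·2.4000) / (8) = 2.3750
  x_4 = (-10 - (2)·0.2000 - (1)·-0.3000 - (3)·2.0000) / (-8) = 2.0125
Iteration 2:
  x_1 = (-7 - (-3)·0.7538 - (-1)·2.3750 - (4)·2.0125) / (12) = -0.8678
  x_2 = (-5 - (-4)·-1.2917 - (-2)·2.3750 - (4)·2.0125) / (-13) = 1.0359
  x_3 = (9 - (1)·-1.2917 - (2)·0.7538 - (-4)·2.0125) / (8) = 2.1043
  x_4 = (-10 - (2)·-1.2917 - (1)·0.7538 - (3)·2.3750) / (-8) = 1.9119

(-0.8678, 1.0359, 2.1043, 1.9119)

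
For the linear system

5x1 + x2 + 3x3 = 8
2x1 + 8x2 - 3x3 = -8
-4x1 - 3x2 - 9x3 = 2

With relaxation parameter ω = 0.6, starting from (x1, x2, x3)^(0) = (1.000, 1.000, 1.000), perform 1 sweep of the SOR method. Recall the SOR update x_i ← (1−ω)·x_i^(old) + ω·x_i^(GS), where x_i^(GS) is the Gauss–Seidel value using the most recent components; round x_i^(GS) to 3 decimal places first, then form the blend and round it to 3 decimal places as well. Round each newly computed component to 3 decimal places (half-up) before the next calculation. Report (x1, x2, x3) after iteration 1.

(0.880, -0.107, 0.053)

Iteration 1:
  x1: GS value = (8 - (1)·1.000 - (3)·1.000) / (5) = 0.800;  x1 ← (1−ω)·1.000 + ω·0.800 = 0.880
  x2: GS value = (-8 - (2)·0.880 - (-3)·1.000) / (8) = -0.845;  x2 ← (1−ω)·1.000 + ω·-0.845 = -0.107
  x3: GS value = (2 - (-4)·0.880 - (-3)·-0.107) / (-9) = -0.578;  x3 ← (1−ω)·1.000 + ω·-0.578 = 0.053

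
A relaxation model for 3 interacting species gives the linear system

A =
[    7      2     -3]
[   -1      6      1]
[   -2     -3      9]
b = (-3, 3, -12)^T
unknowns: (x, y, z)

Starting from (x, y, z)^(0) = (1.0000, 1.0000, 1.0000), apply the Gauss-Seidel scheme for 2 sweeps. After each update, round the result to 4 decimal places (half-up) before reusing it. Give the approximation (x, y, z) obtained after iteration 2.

(-1.0680, 0.5389, -1.3910)

Iteration 1:
  x = (-3 - (2)·1.0000 - (-3)·1.0000) / (7) = -0.2857
  y = (3 - (-1)·-0.2857 - (1)·1.0000) / (6) = 0.2857
  z = (-12 - (-2)·-0.2857 - (-3)·0.2857) / (9) = -1.3016
Iteration 2:
  x = (-3 - (2)·0.2857 - (-3)·-1.3016) / (7) = -1.0680
  y = (3 - (-1)·-1.0680 - (1)·-1.3016) / (6) = 0.5389
  z = (-12 - (-2)·-1.0680 - (-3)·0.5389) / (9) = -1.3910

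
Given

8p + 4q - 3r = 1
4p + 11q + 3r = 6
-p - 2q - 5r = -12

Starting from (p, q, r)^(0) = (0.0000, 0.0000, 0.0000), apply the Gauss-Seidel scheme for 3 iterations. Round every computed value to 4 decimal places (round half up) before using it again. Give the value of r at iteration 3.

Iteration 1:
  p = (1 - (4)·0.0000 - (-3)·0.0000) / (8) = 0.1250
  q = (6 - (4)·0.1250 - (3)·0.0000) / (11) = 0.5000
  r = (-12 - (-1)·0.1250 - (-2)·0.5000) / (-5) = 2.1750
Iteration 2:
  p = (1 - (4)·0.5000 - (-3)·2.1750) / (8) = 0.6906
  q = (6 - (4)·0.6906 - (3)·2.1750) / (11) = -0.2989
  r = (-12 - (-1)·0.6906 - (-2)·-0.2989) / (-5) = 2.3814
Iteration 3:
  p = (1 - (4)·-0.2989 - (-3)·2.3814) / (8) = 1.1675
  q = (6 - (4)·1.1675 - (3)·2.3814) / (11) = -0.5286
  r = (-12 - (-1)·1.1675 - (-2)·-0.5286) / (-5) = 2.3779

2.3779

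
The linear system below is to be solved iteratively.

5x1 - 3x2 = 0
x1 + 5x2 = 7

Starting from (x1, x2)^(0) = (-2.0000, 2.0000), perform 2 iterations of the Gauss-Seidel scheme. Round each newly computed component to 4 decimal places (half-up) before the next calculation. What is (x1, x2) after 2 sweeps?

Iteration 1:
  x1 = (0 - (-3)·2.0000) / (5) = 1.2000
  x2 = (7 - (1)·1.2000) / (5) = 1.1600
Iteration 2:
  x1 = (0 - (-3)·1.1600) / (5) = 0.6960
  x2 = (7 - (1)·0.6960) / (5) = 1.2608

(0.6960, 1.2608)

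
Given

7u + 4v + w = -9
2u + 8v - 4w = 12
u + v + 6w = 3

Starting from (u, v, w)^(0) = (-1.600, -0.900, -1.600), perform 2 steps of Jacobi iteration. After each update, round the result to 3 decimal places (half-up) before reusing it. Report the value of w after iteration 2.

Iteration 1:
  u = (-9 - (4)·-0.900 - (1)·-1.600) / (7) = -0.543
  v = (12 - (2)·-1.600 - (-4)·-1.600) / (8) = 1.100
  w = (3 - (1)·-1.600 - (1)·-0.900) / (6) = 0.917
Iteration 2:
  u = (-9 - (4)·1.100 - (1)·0.917) / (7) = -2.045
  v = (12 - (2)·-0.543 - (-4)·0.917) / (8) = 2.094
  w = (3 - (1)·-0.543 - (1)·1.100) / (6) = 0.407

0.407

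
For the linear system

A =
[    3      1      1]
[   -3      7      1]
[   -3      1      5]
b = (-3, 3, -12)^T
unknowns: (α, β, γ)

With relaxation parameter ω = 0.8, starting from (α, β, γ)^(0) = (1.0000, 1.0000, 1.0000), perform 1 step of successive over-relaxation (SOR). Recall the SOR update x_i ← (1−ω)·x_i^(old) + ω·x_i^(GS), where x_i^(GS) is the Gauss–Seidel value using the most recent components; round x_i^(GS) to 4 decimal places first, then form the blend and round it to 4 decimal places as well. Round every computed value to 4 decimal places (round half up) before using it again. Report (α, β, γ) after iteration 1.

(-1.1334, 0.0400, -2.2704)

Iteration 1:
  α: GS value = (-3 - (1)·1.0000 - (1)·1.0000) / (3) = -1.6667;  α ← (1−ω)·1.0000 + ω·-1.6667 = -1.1334
  β: GS value = (3 - (-3)·-1.1334 - (1)·1.0000) / (7) = -0.2000;  β ← (1−ω)·1.0000 + ω·-0.2000 = 0.0400
  γ: GS value = (-12 - (-3)·-1.1334 - (1)·0.0400) / (5) = -3.0880;  γ ← (1−ω)·1.0000 + ω·-3.0880 = -2.2704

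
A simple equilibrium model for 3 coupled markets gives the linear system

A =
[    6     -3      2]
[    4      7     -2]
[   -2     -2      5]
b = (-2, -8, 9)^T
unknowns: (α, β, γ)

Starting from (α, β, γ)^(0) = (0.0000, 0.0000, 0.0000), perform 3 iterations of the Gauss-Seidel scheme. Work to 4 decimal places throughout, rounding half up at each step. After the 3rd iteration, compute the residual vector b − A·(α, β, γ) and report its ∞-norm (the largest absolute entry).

0.9204

Iteration 1:
  α = (-2 - (-3)·0.0000 - (2)·0.0000) / (6) = -0.3333
  β = (-8 - (4)·-0.3333 - (-2)·0.0000) / (7) = -0.9524
  γ = (9 - (-2)·-0.3333 - (-2)·-0.9524) / (5) = 1.2857
Iteration 2:
  α = (-2 - (-3)·-0.9524 - (2)·1.2857) / (6) = -1.2381
  β = (-8 - (4)·-1.2381 - (-2)·1.2857) / (7) = -0.0680
  γ = (9 - (-2)·-1.2381 - (-2)·-0.0680) / (5) = 1.2776
Iteration 3:
  α = (-2 - (-3)·-0.0680 - (2)·1.2776) / (6) = -0.7932
  β = (-8 - (4)·-0.7932 - (-2)·1.2776) / (7) = -0.3246
  γ = (9 - (-2)·-0.7932 - (-2)·-0.3246) / (5) = 1.3529
Residual b − A·x = (-0.9204, 0.1508, -0.0001); ∞-norm = 0.9204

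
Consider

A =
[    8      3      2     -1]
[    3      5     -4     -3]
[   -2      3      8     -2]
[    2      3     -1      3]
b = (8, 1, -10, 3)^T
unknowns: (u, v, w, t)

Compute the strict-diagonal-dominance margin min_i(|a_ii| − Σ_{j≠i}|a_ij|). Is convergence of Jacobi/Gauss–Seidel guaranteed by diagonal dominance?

row 1: |8| − (3+2+1) = 2
row 2: |5| − (3+4+3) = -5
row 3: |8| − (2+3+2) = 1
row 4: |3| − (2+3+1) = -3
minimum over rows = -5 → not strictly diagonally dominant

-5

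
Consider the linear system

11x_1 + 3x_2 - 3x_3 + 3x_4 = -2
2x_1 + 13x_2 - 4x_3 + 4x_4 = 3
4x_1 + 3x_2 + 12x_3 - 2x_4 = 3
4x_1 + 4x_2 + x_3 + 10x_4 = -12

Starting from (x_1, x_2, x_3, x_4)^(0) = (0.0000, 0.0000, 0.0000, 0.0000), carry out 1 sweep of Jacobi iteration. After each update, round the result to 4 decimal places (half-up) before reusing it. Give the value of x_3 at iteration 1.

Iteration 1:
  x_1 = (-2 - (3)·0.0000 - (-3)·0.0000 - (3)·0.0000) / (11) = -0.1818
  x_2 = (3 - (2)·0.0000 - (-4)·0.0000 - (4)·0.0000) / (13) = 0.2308
  x_3 = (3 - (4)·0.0000 - (3)·0.0000 - (-2)·0.0000) / (12) = 0.2500
  x_4 = (-12 - (4)·0.0000 - (4)·0.0000 - (1)·0.0000) / (10) = -1.2000

0.2500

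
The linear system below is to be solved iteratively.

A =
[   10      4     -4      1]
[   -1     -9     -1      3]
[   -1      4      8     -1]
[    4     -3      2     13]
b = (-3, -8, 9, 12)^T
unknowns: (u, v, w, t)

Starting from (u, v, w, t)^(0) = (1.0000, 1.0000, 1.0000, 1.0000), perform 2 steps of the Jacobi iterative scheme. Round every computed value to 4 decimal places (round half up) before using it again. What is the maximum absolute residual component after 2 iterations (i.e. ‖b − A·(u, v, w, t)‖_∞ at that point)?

1.5825

Iteration 1:
  u = (-3 - (4)·1.0000 - (-4)·1.0000 - (1)·1.0000) / (10) = -0.4000
  v = (-8 - (-1)·1.0000 - (-1)·1.0000 - (3)·1.0000) / (-9) = 1.0000
  w = (9 - (-1)·1.0000 - (4)·1.0000 - (-1)·1.0000) / (8) = 0.8750
  t = (12 - (4)·1.0000 - (-3)·1.0000 - (2)·1.0000) / (13) = 0.6923
Iteration 2:
  u = (-3 - (4)·1.0000 - (-4)·0.8750 - (1)·0.6923) / (10) = -0.4192
  v = (-8 - (-1)·-0.4000 - (-1)·0.8750 - (3)·0.6923) / (-9) = 1.0669
  w = (9 - (-1)·-0.4000 - (4)·1.0000 - (-1)·0.6923) / (8) = 0.6615
  t = (12 - (4)·-0.4000 - (-3)·1.0000 - (2)·0.8750) / (13) = 1.1423
Residual b − A·x = (-1.5719, -1.5825, 0.1635, 0.7046); ∞-norm = 1.5825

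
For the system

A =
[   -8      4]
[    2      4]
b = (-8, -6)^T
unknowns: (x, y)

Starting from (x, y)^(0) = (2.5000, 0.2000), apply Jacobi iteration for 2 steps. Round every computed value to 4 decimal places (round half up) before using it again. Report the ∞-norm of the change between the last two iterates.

Iteration 1:
  x = (-8 - (4)·0.2000) / (-8) = 1.1000
  y = (-6 - (2)·2.5000) / (4) = -2.7500
Iteration 2:
  x = (-8 - (4)·-2.7500) / (-8) = -0.3750
  y = (-6 - (2)·1.1000) / (4) = -2.0500
Change: (-1.4750, 0.7000) → max |·| = 1.4750

1.4750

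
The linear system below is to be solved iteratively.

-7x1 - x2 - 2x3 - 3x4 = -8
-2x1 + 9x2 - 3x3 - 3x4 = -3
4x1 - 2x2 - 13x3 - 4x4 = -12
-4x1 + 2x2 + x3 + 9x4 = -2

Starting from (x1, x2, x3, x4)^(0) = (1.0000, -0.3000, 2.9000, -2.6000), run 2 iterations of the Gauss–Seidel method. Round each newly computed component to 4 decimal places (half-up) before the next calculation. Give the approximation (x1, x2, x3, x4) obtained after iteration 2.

(0.4387, 0.5416, 0.9222, -0.2501)

Iteration 1:
  x1 = (-8 - (-1)·-0.3000 - (-2)·2.9000 - (-3)·-2.6000) / (-7) = 1.4714
  x2 = (-3 - (-2)·1.4714 - (-3)·2.9000 - (-3)·-2.6000) / (9) = 0.0936
  x3 = (-12 - (4)·1.4714 - (-2)·0.0936 - (-4)·-2.6000) / (-13) = 2.1614
  x4 = (-2 - (-4)·1.4714 - (2)·0.0936 - (1)·2.1614) / (9) = 0.1708
Iteration 2:
  x1 = (-8 - (-1)·0.0936 - (-2)·2.1614 - (-3)·0.1708) / (-7) = 0.4387
  x2 = (-3 - (-2)·0.4387 - (-3)·2.1614 - (-3)·0.1708) / (9) = 0.5416
  x3 = (-12 - (4)·0.4387 - (-2)·0.5416 - (-4)·0.1708) / (-13) = 0.9222
  x4 = (-2 - (-4)·0.4387 - (2)·0.5416 - (1)·0.9222) / (9) = -0.2501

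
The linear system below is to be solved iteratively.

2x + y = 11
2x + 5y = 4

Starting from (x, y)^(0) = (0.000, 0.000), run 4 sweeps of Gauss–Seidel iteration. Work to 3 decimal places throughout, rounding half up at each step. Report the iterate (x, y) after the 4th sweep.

Iteration 1:
  x = (11 - (1)·0.000) / (2) = 5.500
  y = (4 - (2)·5.500) / (5) = -1.400
Iteration 2:
  x = (11 - (1)·-1.400) / (2) = 6.200
  y = (4 - (2)·6.200) / (5) = -1.680
Iteration 3:
  x = (11 - (1)·-1.680) / (2) = 6.340
  y = (4 - (2)·6.340) / (5) = -1.736
Iteration 4:
  x = (11 - (1)·-1.736) / (2) = 6.368
  y = (4 - (2)·6.368) / (5) = -1.747

(6.368, -1.747)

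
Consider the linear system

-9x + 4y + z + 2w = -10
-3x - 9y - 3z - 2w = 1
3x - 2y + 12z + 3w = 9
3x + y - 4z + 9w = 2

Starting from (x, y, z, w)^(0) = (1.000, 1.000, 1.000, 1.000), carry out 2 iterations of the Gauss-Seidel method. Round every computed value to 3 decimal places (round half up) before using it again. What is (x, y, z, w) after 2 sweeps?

(0.437, -0.117, 0.708, 0.404)

Iteration 1:
  x = (-10 - (4)·1.000 - (1)·1.000 - (2)·1.000) / (-9) = 1.889
  y = (1 - (-3)·1.889 - (-3)·1.000 - (-2)·1.000) / (-9) = -1.296
  z = (9 - (3)·1.889 - (-2)·-1.296 - (3)·1.000) / (12) = -0.188
  w = (2 - (3)·1.889 - (1)·-1.296 - (-4)·-0.188) / (9) = -0.347
Iteration 2:
  x = (-10 - (4)·-1.296 - (1)·-0.188 - (2)·-0.347) / (-9) = 0.437
  y = (1 - (-3)·0.437 - (-3)·-0.188 - (-2)·-0.347) / (-9) = -0.117
  z = (9 - (3)·0.437 - (-2)·-0.117 - (3)·-0.347) / (12) = 0.708
  w = (2 - (3)·0.437 - (1)·-0.117 - (-4)·0.708) / (9) = 0.404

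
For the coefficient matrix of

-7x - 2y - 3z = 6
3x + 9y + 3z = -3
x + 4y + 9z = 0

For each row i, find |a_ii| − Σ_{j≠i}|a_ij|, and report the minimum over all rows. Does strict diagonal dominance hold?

row 1: |-7| − (2+3) = 2
row 2: |9| − (3+3) = 3
row 3: |9| − (1+4) = 4
minimum over rows = 2 → strictly diagonally dominant (convergence guaranteed)

2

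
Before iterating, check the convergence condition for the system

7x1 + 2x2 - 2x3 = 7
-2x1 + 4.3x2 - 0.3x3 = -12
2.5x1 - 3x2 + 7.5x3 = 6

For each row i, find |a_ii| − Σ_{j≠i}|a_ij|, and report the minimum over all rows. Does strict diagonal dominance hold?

2

row 1: |7| − (2+2) = 3
row 2: |4.3| − (2+0.3) = 2
row 3: |7.5| − (2.5+3) = 2
minimum over rows = 2 → strictly diagonally dominant (convergence guaranteed)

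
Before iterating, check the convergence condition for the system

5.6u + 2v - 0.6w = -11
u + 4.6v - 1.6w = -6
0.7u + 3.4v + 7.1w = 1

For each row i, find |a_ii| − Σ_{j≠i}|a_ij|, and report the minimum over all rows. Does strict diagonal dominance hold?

2

row 1: |5.6| − (2+0.6) = 3
row 2: |4.6| − (1+1.6) = 2
row 3: |7.1| − (0.7+3.4) = 3
minimum over rows = 2 → strictly diagonally dominant (convergence guaranteed)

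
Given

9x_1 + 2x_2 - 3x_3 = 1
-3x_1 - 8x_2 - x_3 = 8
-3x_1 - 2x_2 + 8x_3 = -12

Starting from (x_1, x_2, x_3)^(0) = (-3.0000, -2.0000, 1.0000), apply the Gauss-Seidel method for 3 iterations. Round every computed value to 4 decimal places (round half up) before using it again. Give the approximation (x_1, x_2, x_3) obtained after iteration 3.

(-0.2899, -0.6759, -1.7777)

Iteration 1:
  x_1 = (1 - (2)·-2.0000 - (-3)·1.0000) / (9) = 0.8889
  x_2 = (8 - (-3)·0.8889 - (-1)·1.0000) / (-8) = -1.4583
  x_3 = (-12 - (-3)·0.8889 - (-2)·-1.4583) / (8) = -1.5312
Iteration 2:
  x_1 = (1 - (2)·-1.4583 - (-3)·-1.5312) / (9) = -0.0752
  x_2 = (8 - (-3)·-0.0752 - (-1)·-1.5312) / (-8) = -0.7804
  x_3 = (-12 - (-3)·-0.0752 - (-2)·-0.7804) / (8) = -1.7233
Iteration 3:
  x_1 = (1 - (2)·-0.7804 - (-3)·-1.7233) / (9) = -0.2899
  x_2 = (8 - (-3)·-0.2899 - (-1)·-1.7233) / (-8) = -0.6759
  x_3 = (-12 - (-3)·-0.2899 - (-2)·-0.6759) / (8) = -1.7777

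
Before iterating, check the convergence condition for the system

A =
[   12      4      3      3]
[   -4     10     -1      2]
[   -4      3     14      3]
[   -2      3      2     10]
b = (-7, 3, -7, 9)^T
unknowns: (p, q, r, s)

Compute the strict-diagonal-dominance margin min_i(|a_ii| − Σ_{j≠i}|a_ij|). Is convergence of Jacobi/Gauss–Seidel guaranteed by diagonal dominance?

2

row 1: |12| − (4+3+3) = 2
row 2: |10| − (4+1+2) = 3
row 3: |14| − (4+3+3) = 4
row 4: |10| − (2+3+2) = 3
minimum over rows = 2 → strictly diagonally dominant (convergence guaranteed)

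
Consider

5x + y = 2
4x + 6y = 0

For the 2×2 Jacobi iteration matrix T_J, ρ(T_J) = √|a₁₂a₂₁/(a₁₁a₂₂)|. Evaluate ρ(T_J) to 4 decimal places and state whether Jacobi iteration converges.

0.3651

a₁₂a₂₁/(a₁₁a₂₂) = (1)·(4) / ((5)·(6)) = 0.133333
ρ = √|0.133333| = √0.133333 = 0.3651
ρ < 1, so Jacobi converges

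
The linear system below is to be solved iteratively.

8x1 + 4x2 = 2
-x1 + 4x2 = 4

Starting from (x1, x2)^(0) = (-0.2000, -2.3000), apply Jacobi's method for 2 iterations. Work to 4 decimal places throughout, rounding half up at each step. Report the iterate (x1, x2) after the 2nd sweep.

(-0.2250, 1.3500)

Iteration 1:
  x1 = (2 - (4)·-2.3000) / (8) = 1.4000
  x2 = (4 - (-1)·-0.2000) / (4) = 0.9500
Iteration 2:
  x1 = (2 - (4)·0.9500) / (8) = -0.2250
  x2 = (4 - (-1)·1.4000) / (4) = 1.3500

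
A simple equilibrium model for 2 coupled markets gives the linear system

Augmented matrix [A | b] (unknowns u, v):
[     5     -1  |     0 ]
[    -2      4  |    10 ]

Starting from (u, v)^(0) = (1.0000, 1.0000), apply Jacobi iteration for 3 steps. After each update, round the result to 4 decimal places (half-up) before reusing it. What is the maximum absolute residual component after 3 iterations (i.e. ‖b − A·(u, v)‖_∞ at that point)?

Iteration 1:
  u = (0 - (-1)·1.0000) / (5) = 0.2000
  v = (10 - (-2)·1.0000) / (4) = 3.0000
Iteration 2:
  u = (0 - (-1)·3.0000) / (5) = 0.6000
  v = (10 - (-2)·0.2000) / (4) = 2.6000
Iteration 3:
  u = (0 - (-1)·2.6000) / (5) = 0.5200
  v = (10 - (-2)·0.6000) / (4) = 2.8000
Residual b − A·x = (0.2000, -0.1600); ∞-norm = 0.2000

0.2000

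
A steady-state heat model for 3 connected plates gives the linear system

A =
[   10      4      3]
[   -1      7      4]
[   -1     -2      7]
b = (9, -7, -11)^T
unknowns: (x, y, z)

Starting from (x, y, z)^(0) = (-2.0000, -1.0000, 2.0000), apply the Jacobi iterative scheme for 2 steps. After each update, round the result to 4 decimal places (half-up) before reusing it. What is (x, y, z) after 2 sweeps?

Iteration 1:
  x = (9 - (4)·-1.0000 - (3)·2.0000) / (10) = 0.7000
  y = (-7 - (-1)·-2.0000 - (4)·2.0000) / (7) = -2.4286
  z = (-11 - (-1)·-2.0000 - (-2)·-1.0000) / (7) = -2.1429
Iteration 2:
  x = (9 - (4)·-2.4286 - (3)·-2.1429) / (10) = 2.5143
  y = (-7 - (-1)·0.7000 - (4)·-2.1429) / (7) = 0.3245
  z = (-11 - (-1)·0.7000 - (-2)·-2.4286) / (7) = -2.1653

(2.5143, 0.3245, -2.1653)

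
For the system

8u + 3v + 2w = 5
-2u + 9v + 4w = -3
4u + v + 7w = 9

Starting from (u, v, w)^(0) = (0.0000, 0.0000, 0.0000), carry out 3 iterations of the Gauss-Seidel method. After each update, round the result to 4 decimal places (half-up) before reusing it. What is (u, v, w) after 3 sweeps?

(0.5918, -0.6984, 1.0473)

Iteration 1:
  u = (5 - (3)·0.0000 - (2)·0.0000) / (8) = 0.6250
  v = (-3 - (-2)·0.6250 - (4)·0.0000) / (9) = -0.1944
  w = (9 - (4)·0.6250 - (1)·-0.1944) / (7) = 0.9563
Iteration 2:
  u = (5 - (3)·-0.1944 - (2)·0.9563) / (8) = 0.4588
  v = (-3 - (-2)·0.4588 - (4)·0.9563) / (9) = -0.6564
  w = (9 - (4)·0.4588 - (1)·-0.6564) / (7) = 1.1173
Iteration 3:
  u = (5 - (3)·-0.6564 - (2)·1.1173) / (8) = 0.5918
  v = (-3 - (-2)·0.5918 - (4)·1.1173) / (9) = -0.6984
  w = (9 - (4)·0.5918 - (1)·-0.6984) / (7) = 1.0473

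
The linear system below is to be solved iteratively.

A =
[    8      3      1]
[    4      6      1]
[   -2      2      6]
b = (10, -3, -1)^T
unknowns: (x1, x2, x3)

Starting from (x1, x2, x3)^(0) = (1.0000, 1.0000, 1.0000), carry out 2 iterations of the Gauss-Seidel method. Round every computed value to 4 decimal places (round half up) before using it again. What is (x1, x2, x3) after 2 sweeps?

Iteration 1:
  x1 = (10 - (3)·1.0000 - (1)·1.0000) / (8) = 0.7500
  x2 = (-3 - (4)·0.7500 - (1)·1.0000) / (6) = -1.1667
  x3 = (-1 - (-2)·0.7500 - (2)·-1.1667) / (6) = 0.4722
Iteration 2:
  x1 = (10 - (3)·-1.1667 - (1)·0.4722) / (8) = 1.6285
  x2 = (-3 - (4)·1.6285 - (1)·0.4722) / (6) = -1.6644
  x3 = (-1 - (-2)·1.6285 - (2)·-1.6644) / (6) = 0.9310

(1.6285, -1.6644, 0.9310)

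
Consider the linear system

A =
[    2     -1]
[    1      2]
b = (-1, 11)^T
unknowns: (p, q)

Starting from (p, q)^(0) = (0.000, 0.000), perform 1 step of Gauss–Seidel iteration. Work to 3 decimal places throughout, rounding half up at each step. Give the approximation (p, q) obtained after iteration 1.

(-0.500, 5.750)

Iteration 1:
  p = (-1 - (-1)·0.000) / (2) = -0.500
  q = (11 - (1)·-0.500) / (2) = 5.750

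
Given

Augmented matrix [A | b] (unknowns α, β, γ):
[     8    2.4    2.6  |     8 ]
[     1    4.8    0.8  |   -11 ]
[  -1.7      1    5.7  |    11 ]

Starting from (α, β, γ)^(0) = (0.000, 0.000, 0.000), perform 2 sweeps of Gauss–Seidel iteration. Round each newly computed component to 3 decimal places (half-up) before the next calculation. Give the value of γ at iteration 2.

2.705

Iteration 1:
  α = (8 - (2.4)·0.000 - (2.6)·0.000) / (8) = 1.000
  β = (-11 - (1)·1.000 - (0.8)·0.000) / (4.8) = -2.500
  γ = (11 - (-1.7)·1.000 - (1)·-2.500) / (5.7) = 2.667
Iteration 2:
  α = (8 - (2.4)·-2.500 - (2.6)·2.667) / (8) = 0.883
  β = (-11 - (1)·0.883 - (0.8)·2.667) / (4.8) = -2.920
  γ = (11 - (-1.7)·0.883 - (1)·-2.920) / (5.7) = 2.705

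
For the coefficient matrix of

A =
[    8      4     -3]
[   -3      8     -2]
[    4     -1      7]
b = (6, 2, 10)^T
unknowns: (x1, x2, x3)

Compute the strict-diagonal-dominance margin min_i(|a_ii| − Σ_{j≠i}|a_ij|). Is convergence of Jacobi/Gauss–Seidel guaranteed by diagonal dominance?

row 1: |8| − (4+3) = 1
row 2: |8| − (3+2) = 3
row 3: |7| − (4+1) = 2
minimum over rows = 1 → strictly diagonally dominant (convergence guaranteed)

1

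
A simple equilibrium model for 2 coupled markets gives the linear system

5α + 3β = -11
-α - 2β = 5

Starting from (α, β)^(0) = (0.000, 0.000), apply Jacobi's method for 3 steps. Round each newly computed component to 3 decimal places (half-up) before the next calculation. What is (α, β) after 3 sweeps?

Iteration 1:
  α = (-11 - (3)·0.000) / (5) = -2.200
  β = (5 - (-1)·0.000) / (-2) = -2.500
Iteration 2:
  α = (-11 - (3)·-2.500) / (5) = -0.700
  β = (5 - (-1)·-2.200) / (-2) = -1.400
Iteration 3:
  α = (-11 - (3)·-1.400) / (5) = -1.360
  β = (5 - (-1)·-0.700) / (-2) = -2.150

(-1.360, -2.150)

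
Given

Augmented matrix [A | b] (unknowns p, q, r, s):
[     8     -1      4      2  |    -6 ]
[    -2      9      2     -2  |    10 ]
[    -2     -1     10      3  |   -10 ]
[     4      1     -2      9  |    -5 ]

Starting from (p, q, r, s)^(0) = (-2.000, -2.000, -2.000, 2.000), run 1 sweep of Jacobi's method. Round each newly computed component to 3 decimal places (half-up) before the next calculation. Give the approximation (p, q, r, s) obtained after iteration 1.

Iteration 1:
  p = (-6 - (-1)·-2.000 - (4)·-2.000 - (2)·2.000) / (8) = -0.500
  q = (10 - (-2)·-2.000 - (2)·-2.000 - (-2)·2.000) / (9) = 1.556
  r = (-10 - (-2)·-2.000 - (-1)·-2.000 - (3)·2.000) / (10) = -2.200
  s = (-5 - (4)·-2.000 - (1)·-2.000 - (-2)·-2.000) / (9) = 0.111

(-0.500, 1.556, -2.200, 0.111)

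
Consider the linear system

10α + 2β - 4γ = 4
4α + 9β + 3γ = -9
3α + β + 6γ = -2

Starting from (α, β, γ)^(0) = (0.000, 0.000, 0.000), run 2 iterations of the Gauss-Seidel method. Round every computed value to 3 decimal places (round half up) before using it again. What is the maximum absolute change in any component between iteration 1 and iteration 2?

Iteration 1:
  α = (4 - (2)·0.000 - (-4)·0.000) / (10) = 0.400
  β = (-9 - (4)·0.400 - (3)·0.000) / (9) = -1.178
  γ = (-2 - (3)·0.400 - (1)·-1.178) / (6) = -0.337
Iteration 2:
  α = (4 - (2)·-1.178 - (-4)·-0.337) / (10) = 0.501
  β = (-9 - (4)·0.501 - (3)·-0.337) / (9) = -1.110
  γ = (-2 - (3)·0.501 - (1)·-1.110) / (6) = -0.399
Change: (0.101, 0.068, -0.062) → max |·| = 0.101

0.101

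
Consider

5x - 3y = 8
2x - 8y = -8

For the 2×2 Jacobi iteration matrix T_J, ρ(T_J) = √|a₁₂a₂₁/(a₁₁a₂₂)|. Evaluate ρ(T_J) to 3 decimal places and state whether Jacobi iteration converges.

a₁₂a₂₁/(a₁₁a₂₂) = (-3)·(2) / ((5)·(-8)) = 0.150000
ρ = √|0.150000| = √0.150000 = 0.387
ρ < 1, so Jacobi converges

0.387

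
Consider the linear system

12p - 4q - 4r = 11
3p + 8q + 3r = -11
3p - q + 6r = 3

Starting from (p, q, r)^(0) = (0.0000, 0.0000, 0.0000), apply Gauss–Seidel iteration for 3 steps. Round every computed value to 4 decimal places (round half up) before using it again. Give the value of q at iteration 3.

Iteration 1:
  p = (11 - (-4)·0.0000 - (-4)·0.0000) / (12) = 0.9167
  q = (-11 - (3)·0.9167 - (3)·0.0000) / (8) = -1.7188
  r = (3 - (3)·0.9167 - (-1)·-1.7188) / (6) = -0.2448
Iteration 2:
  p = (11 - (-4)·-1.7188 - (-4)·-0.2448) / (12) = 0.2621
  q = (-11 - (3)·0.2621 - (3)·-0.2448) / (8) = -1.3815
  r = (3 - (3)·0.2621 - (-1)·-1.3815) / (6) = 0.1387
Iteration 3:
  p = (11 - (-4)·-1.3815 - (-4)·0.1387) / (12) = 0.5024
  q = (-11 - (3)·0.5024 - (3)·0.1387) / (8) = -1.6154
  r = (3 - (3)·0.5024 - (-1)·-1.6154) / (6) = -0.0204

-1.6154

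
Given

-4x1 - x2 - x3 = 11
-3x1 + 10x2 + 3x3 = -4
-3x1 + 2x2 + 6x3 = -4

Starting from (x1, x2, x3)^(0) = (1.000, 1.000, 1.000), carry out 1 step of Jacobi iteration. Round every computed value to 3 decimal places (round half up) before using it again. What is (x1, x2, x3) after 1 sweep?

(-3.250, -0.400, -0.500)

Iteration 1:
  x1 = (11 - (-1)·1.000 - (-1)·1.000) / (-4) = -3.250
  x2 = (-4 - (-3)·1.000 - (3)·1.000) / (10) = -0.400
  x3 = (-4 - (-3)·1.000 - (2)·1.000) / (6) = -0.500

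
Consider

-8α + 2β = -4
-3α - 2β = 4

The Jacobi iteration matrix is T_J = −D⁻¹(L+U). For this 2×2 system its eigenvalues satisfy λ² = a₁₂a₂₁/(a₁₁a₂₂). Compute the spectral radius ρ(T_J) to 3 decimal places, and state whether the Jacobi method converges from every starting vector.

0.612

a₁₂a₂₁/(a₁₁a₂₂) = (2)·(-3) / ((-8)·(-2)) = -0.375000
ρ = √|-0.375000| = √0.375000 = 0.612
ρ < 1, so Jacobi converges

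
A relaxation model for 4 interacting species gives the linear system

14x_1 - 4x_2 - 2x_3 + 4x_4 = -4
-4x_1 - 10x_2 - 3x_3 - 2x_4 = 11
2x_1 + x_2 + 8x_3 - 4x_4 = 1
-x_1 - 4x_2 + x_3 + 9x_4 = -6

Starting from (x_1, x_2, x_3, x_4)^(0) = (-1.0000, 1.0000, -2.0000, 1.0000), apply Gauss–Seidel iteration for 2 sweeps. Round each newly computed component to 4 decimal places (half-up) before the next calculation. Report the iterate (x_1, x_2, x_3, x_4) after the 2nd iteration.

(-0.0076, -1.1387, -0.2465, -1.1462)

Iteration 1:
  x_1 = (-4 - (-4)·1.0000 - (-2)·-2.0000 - (4)·1.0000) / (14) = -0.5714
  x_2 = (11 - (-4)·-0.5714 - (-3)·-2.0000 - (-2)·1.0000) / (-10) = -0.4714
  x_3 = (1 - (2)·-0.5714 - (1)·-0.4714 - (-4)·1.0000) / (8) = 0.8268
  x_4 = (-6 - (-1)·-0.5714 - (-4)·-0.4714 - (1)·0.8268) / (9) = -1.0315
Iteration 2:
  x_1 = (-4 - (-4)·-0.4714 - (-2)·0.8268 - (4)·-1.0315) / (14) = -0.0076
  x_2 = (11 - (-4)·-0.0076 - (-3)·0.8268 - (-2)·-1.0315) / (-10) = -1.1387
  x_3 = (1 - (2)·-0.0076 - (1)·-1.1387 - (-4)·-1.0315) / (8) = -0.2465
  x_4 = (-6 - (-1)·-0.0076 - (-4)·-1.1387 - (1)·-0.2465) / (9) = -1.1462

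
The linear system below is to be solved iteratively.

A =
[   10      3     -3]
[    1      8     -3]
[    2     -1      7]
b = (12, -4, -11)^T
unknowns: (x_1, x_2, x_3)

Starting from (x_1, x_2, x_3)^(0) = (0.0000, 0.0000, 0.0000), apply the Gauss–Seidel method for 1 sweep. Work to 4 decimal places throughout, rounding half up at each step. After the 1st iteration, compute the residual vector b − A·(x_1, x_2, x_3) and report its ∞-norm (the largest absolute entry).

Iteration 1:
  x_1 = (12 - (3)·0.0000 - (-3)·0.0000) / (10) = 1.2000
  x_2 = (-4 - (1)·1.2000 - (-3)·0.0000) / (8) = -0.6500
  x_3 = (-11 - (2)·1.2000 - (-1)·-0.6500) / (7) = -2.0071
Residual b − A·x = (-4.0713, -6.0213, -0.0003); ∞-norm = 6.0213

6.0213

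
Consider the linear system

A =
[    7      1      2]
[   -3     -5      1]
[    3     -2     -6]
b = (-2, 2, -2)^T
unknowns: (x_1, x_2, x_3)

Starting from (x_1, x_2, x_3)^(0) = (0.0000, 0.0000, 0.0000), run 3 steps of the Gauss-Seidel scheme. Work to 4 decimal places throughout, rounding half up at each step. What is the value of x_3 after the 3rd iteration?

Iteration 1:
  x_1 = (-2 - (1)·0.0000 - (2)·0.0000) / (7) = -0.2857
  x_2 = (2 - (-3)·-0.2857 - (1)·0.0000) / (-5) = -0.2286
  x_3 = (-2 - (3)·-0.2857 - (-2)·-0.2286) / (-6) = 0.2667
Iteration 2:
  x_1 = (-2 - (1)·-0.2286 - (2)·0.2667) / (7) = -0.3293
  x_2 = (2 - (-3)·-0.3293 - (1)·0.2667) / (-5) = -0.1491
  x_3 = (-2 - (3)·-0.3293 - (-2)·-0.1491) / (-6) = 0.2184
Iteration 3:
  x_1 = (-2 - (1)·-0.1491 - (2)·0.2184) / (7) = -0.3268
  x_2 = (2 - (-3)·-0.3268 - (1)·0.2184) / (-5) = -0.1602
  x_3 = (-2 - (3)·-0.3268 - (-2)·-0.1602) / (-6) = 0.2233

0.2233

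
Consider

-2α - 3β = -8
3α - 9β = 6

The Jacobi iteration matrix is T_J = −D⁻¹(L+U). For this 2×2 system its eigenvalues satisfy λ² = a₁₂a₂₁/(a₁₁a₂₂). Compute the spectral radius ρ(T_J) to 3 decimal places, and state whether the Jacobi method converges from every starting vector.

a₁₂a₂₁/(a₁₁a₂₂) = (-3)·(3) / ((-2)·(-9)) = -0.500000
ρ = √|-0.500000| = √0.500000 = 0.707
ρ < 1, so Jacobi converges

0.707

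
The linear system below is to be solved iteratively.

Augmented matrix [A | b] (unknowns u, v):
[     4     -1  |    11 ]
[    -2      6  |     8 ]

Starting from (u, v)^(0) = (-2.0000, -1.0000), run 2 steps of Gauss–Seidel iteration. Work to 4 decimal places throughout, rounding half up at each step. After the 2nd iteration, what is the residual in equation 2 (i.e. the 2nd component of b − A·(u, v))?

Iteration 1:
  u = (11 - (-1)·-1.0000) / (4) = 2.5000
  v = (8 - (-2)·2.5000) / (6) = 2.1667
Iteration 2:
  u = (11 - (-1)·2.1667) / (4) = 3.2917
  v = (8 - (-2)·3.2917) / (6) = 2.4306
Residual b − A·x = (0.2638, -0.0002)

-0.0002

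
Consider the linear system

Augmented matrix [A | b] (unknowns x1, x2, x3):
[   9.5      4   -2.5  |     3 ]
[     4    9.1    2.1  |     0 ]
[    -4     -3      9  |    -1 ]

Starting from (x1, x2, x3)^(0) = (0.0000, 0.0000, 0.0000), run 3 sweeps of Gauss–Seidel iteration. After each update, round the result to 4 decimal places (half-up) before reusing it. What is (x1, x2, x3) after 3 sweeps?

Iteration 1:
  x1 = (3 - (4)·0.0000 - (-2.5)·0.0000) / (9.5) = 0.3158
  x2 = (0 - (4)·0.3158 - (2.1)·0.0000) / (9.1) = -0.1388
  x3 = (-1 - (-4)·0.3158 - (-3)·-0.1388) / (9) = -0.0170
Iteration 2:
  x1 = (3 - (4)·-0.1388 - (-2.5)·-0.0170) / (9.5) = 0.3698
  x2 = (0 - (4)·0.3698 - (2.1)·-0.0170) / (9.1) = -0.1586
  x3 = (-1 - (-4)·0.3698 - (-3)·-0.1586) / (9) = 0.0004
Iteration 3:
  x1 = (3 - (4)·-0.1586 - (-2.5)·0.0004) / (9.5) = 0.3827
  x2 = (0 - (4)·0.3827 - (2.1)·0.0004) / (9.1) = -0.1683
  x3 = (-1 - (-4)·0.3827 - (-3)·-0.1683) / (9) = 0.0029

(0.3827, -0.1683, 0.0029)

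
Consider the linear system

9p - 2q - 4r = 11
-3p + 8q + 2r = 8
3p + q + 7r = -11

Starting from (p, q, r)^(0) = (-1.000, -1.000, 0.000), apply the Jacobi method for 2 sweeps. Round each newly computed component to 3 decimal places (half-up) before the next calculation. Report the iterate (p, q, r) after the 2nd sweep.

Iteration 1:
  p = (11 - (-2)·-1.000 - (-4)·0.000) / (9) = 1.000
  q = (8 - (-3)·-1.000 - (2)·0.000) / (8) = 0.625
  r = (-11 - (3)·-1.000 - (1)·-1.000) / (7) = -1.000
Iteration 2:
  p = (11 - (-2)·0.625 - (-4)·-1.000) / (9) = 0.917
  q = (8 - (-3)·1.000 - (2)·-1.000) / (8) = 1.625
  r = (-11 - (3)·1.000 - (1)·0.625) / (7) = -2.089

(0.917, 1.625, -2.089)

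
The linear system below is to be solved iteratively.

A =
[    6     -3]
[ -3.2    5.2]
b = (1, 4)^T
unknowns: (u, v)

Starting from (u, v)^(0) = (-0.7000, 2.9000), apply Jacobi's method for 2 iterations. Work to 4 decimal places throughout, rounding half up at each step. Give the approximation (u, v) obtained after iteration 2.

(0.3359, 1.7641)

Iteration 1:
  u = (1 - (-3)·2.9000) / (6) = 1.6167
  v = (4 - (-3.2)·-0.7000) / (5.2) = 0.3385
Iteration 2:
  u = (1 - (-3)·0.3385) / (6) = 0.3359
  v = (4 - (-3.2)·1.6167) / (5.2) = 1.7641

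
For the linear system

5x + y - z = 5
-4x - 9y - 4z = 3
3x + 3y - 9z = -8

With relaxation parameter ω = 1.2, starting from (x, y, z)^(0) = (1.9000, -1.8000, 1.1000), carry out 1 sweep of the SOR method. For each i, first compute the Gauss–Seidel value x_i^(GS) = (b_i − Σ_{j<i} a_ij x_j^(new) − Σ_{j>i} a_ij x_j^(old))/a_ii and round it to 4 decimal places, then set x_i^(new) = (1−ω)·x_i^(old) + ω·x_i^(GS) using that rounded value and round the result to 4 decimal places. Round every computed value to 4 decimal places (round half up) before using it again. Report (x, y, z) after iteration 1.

(1.5160, -1.4352, 0.8790)

Iteration 1:
  x: GS value = (5 - (1)·-1.8000 - (-1)·1.1000) / (5) = 1.5800;  x ← (1−ω)·1.9000 + ω·1.5800 = 1.5160
  y: GS value = (3 - (-4)·1.5160 - (-4)·1.1000) / (-9) = -1.4960;  y ← (1−ω)·-1.8000 + ω·-1.4960 = -1.4352
  z: GS value = (-8 - (3)·1.5160 - (3)·-1.4352) / (-9) = 0.9158;  z ← (1−ω)·1.1000 + ω·0.9158 = 0.8790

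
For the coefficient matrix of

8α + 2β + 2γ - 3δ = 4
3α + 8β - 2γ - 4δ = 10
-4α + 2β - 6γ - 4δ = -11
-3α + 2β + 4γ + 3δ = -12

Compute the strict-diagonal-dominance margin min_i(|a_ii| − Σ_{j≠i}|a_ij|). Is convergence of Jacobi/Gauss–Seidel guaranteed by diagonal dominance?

row 1: |8| − (2+2+3) = 1
row 2: |8| − (3+2+4) = -1
row 3: |-6| − (4+2+4) = -4
row 4: |3| − (3+2+4) = -6
minimum over rows = -6 → not strictly diagonally dominant

-6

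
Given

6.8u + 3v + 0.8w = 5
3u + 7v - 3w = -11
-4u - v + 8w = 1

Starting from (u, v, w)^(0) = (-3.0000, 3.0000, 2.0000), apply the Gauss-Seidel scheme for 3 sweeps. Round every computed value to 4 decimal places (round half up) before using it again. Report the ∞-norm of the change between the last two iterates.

0.6955

Iteration 1:
  u = (5 - (3)·3.0000 - (0.8)·2.0000) / (6.8) = -0.8235
  v = (-11 - (3)·-0.8235 - (-3)·2.0000) / (7) = -0.3614
  w = (1 - (-4)·-0.8235 - (-1)·-0.3614) / (8) = -0.3319
Iteration 2:
  u = (5 - (3)·-0.3614 - (0.8)·-0.3319) / (6.8) = 0.9338
  v = (-11 - (3)·0.9338 - (-3)·-0.3319) / (7) = -2.1139
  w = (1 - (-4)·0.9338 - (-1)·-2.1139) / (8) = 0.3277
Iteration 3:
  u = (5 - (3)·-2.1139 - (0.8)·0.3277) / (6.8) = 1.6293
  v = (-11 - (3)·1.6293 - (-3)·0.3277) / (7) = -2.1293
  w = (1 - (-4)·1.6293 - (-1)·-2.1293) / (8) = 0.6735
Change: (0.6955, -0.0154, 0.3458) → max |·| = 0.6955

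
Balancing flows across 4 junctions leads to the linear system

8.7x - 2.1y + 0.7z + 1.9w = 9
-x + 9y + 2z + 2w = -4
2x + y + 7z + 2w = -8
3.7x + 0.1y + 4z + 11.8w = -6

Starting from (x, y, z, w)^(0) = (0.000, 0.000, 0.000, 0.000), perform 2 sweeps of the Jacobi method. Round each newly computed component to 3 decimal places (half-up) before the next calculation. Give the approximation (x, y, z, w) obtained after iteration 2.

Iteration 1:
  x = (9 - (-2.1)·0.000 - (0.7)·0.000 - (1.9)·0.000) / (8.7) = 1.034
  y = (-4 - (-1)·0.000 - (2)·0.000 - (2)·0.000) / (9) = -0.444
  z = (-8 - (2)·0.000 - (1)·0.000 - (2)·0.000) / (7) = -1.143
  w = (-6 - (3.7)·0.000 - (0.1)·0.000 - (4)·0.000) / (11.8) = -0.508
Iteration 2:
  x = (9 - (-2.1)·-0.444 - (0.7)·-1.143 - (1.9)·-0.508) / (8.7) = 1.130
  y = (-4 - (-1)·1.034 - (2)·-1.143 - (2)·-0.508) / (9) = 0.037
  z = (-8 - (2)·1.034 - (1)·-0.444 - (2)·-0.508) / (7) = -1.230
  w = (-6 - (3.7)·1.034 - (0.1)·-0.444 - (4)·-1.143) / (11.8) = -0.441

(1.130, 0.037, -1.230, -0.441)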